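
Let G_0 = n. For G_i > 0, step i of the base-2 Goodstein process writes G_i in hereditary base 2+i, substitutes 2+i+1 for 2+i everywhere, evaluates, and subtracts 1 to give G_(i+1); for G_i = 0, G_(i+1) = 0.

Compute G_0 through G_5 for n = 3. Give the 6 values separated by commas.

G_0 = 3. HB_2(3) = 2 + 1. Bump = 4. G_1 = 3.
G_1 = 3. HB_3(3) = 3. Bump = 4. G_2 = 3.
G_2 = 3. HB_4(3) = 3. Bump = 3. G_3 = 2.
G_3 = 2. HB_5(2) = 2. Bump = 2. G_4 = 1.
G_4 = 1. HB_6(1) = 1. Bump = 1. G_5 = 0.

3, 3, 3, 2, 1, 0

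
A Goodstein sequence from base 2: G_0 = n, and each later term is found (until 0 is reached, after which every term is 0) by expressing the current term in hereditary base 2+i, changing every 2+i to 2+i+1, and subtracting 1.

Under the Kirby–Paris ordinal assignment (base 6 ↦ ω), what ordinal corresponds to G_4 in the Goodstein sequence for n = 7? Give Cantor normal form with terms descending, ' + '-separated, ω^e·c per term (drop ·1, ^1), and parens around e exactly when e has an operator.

ω^ω + 1

[0] 7 ≡ 2^2 + 2 + 1 (base 2). Lift 3: 31. −1: 30.
[1] 30 ≡ 3^3 + 3 (base 3). Lift 4: 260. −1: 259.
[2] 259 ≡ 4^4 + 3 (base 4). Lift 5: 3128. −1: 3127.
[3] 3127 ≡ 5^5 + 2 (base 5). Lift 6: 46658. −1: 46657.
[4] 46657 ≡ 6^6 + 1 (base 6). Lift 7: 823544. −1: 823543.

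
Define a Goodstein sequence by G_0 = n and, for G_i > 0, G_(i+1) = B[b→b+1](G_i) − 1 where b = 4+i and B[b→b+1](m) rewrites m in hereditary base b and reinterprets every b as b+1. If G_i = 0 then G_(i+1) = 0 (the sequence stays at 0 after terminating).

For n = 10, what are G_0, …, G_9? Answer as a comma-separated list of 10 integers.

(0) 10|_4 = 2·4 + 2 ↦ 2·5 + 2|_5 = 12 ⇒ 11
(1) 11|_5 = 2·5 + 1 ↦ 2·6 + 1|_6 = 13 ⇒ 12
(2) 12|_6 = 2·6 ↦ 2·7|_7 = 14 ⇒ 13
(3) 13|_7 = 7 + 6 ↦ 8 + 6|_8 = 14 ⇒ 13
(4) 13|_8 = 8 + 5 ↦ 9 + 5|_9 = 14 ⇒ 13
(5) 13|_9 = 9 + 4 ↦ 10 + 4|_10 = 14 ⇒ 13
(6) 13|_10 = 10 + 3 ↦ 11 + 3|_11 = 14 ⇒ 13
(7) 13|_11 = 11 + 2 ↦ 12 + 2|_12 = 14 ⇒ 13
(8) 13|_12 = 12 + 1 ↦ 13 + 1|_13 = 14 ⇒ 13

10, 11, 12, 13, 13, 13, 13, 13, 13, 13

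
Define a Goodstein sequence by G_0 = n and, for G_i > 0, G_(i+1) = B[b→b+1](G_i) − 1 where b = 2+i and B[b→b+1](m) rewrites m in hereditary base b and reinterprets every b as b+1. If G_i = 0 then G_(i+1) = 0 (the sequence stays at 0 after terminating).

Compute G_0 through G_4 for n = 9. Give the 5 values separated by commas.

9, 81, 1023, 9842, 140743

step 0: 9 = 2^(2 + 1) + 1; sub 3 for 2: 3^(3 + 1) + 1; = 82; G_1 = 82−1 = 81
step 1: 81 = 3^(3 + 1); sub 4 for 3: 4^(4 + 1); = 1024; G_2 = 1024−1 = 1023
step 2: 1023 = 3·4^4 + 3·4^3 + 3·4^2 + 3·4 + 3; sub 5 for 4: 3·5^5 + 3·5^3 + 3·5^2 + 3·5 + 3; = 9843; G_3 = 9843−1 = 9842
step 3: 9842 = 3·5^5 + 3·5^3 + 3·5^2 + 3·5 + 2; sub 6 for 5: 3·6^6 + 3·6^3 + 3·6^2 + 3·6 + 2; = 140744; G_4 = 140744−1 = 140743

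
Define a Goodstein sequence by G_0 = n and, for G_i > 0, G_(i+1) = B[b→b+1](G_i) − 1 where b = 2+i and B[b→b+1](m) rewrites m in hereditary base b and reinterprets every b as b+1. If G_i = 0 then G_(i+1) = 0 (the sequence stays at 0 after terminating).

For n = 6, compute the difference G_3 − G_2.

[0] 6 ≡ 2^2 + 2 (base 2). Lift 3: 30. −1: 29.
[1] 29 ≡ 3^3 + 2 (base 3). Lift 4: 258. −1: 257.
[2] 257 ≡ 4^4 + 1 (base 4). Lift 5: 3126. −1: 3125.

2868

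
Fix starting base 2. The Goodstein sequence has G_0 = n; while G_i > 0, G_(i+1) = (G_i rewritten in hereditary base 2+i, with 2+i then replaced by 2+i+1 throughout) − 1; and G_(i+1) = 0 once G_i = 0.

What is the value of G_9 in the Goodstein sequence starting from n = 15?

base 2: 15 = 2^(2 + 1) + 2^2 + 2 + 1; at 3: 3^(3 + 1) + 3^3 + 3 + 1 = 112; next = 111
base 3: 111 = 3^(3 + 1) + 3^3 + 3; at 4: 4^(4 + 1) + 4^4 + 4 = 1284; next = 1283
base 4: 1283 = 4^(4 + 1) + 4^4 + 3; at 5: 5^(5 + 1) + 5^5 + 3 = 18753; next = 18752
base 5: 18752 = 5^(5 + 1) + 5^5 + 2; at 6: 6^(6 + 1) + 6^6 + 2 = 326594; next = 326593
base 6: 326593 = 6^(6 + 1) + 6^6 + 1; at 7: 7^(7 + 1) + 7^7 + 1 = 6588345; next = 6588344
base 7: 6588344 = 7^(7 + 1) + 7^7; at 8: 8^(8 + 1) + 8^8 = 150994944; next = 150994943
base 8: 150994943 = 8^(8 + 1) + 7·8^7 + 7·8^6 + 7·8^5 + 7·8^4 + 7·8^3 + 7·8^2 + 7·8 + 7; at 9: 9^(9 + 1) + 7·9^7 + 7·9^6 + 7·9^5 + 7·9^4 + 7·9^3 + 7·9^2 + 7·9 + 7 = 3524450281; next = 3524450280
base 9: 3524450280 = 9^(9 + 1) + 7·9^7 + 7·9^6 + 7·9^5 + 7·9^4 + 7·9^3 + 7·9^2 + 7·9 + 6; at 10: 10^(10 + 1) + 7·10^7 + 7·10^6 + 7·10^5 + 7·10^4 + 7·10^3 + 7·10^2 + 7·10 + 6 = 100077777776; next = 100077777775
base 10: 100077777775 = 10^(10 + 1) + 7·10^7 + 7·10^6 + 7·10^5 + 7·10^4 + 7·10^3 + 7·10^2 + 7·10 + 5; at 11: 11^(11 + 1) + 7·11^7 + 7·11^6 + 7·11^5 + 7·11^4 + 7·11^3 + 7·11^2 + 7·11 + 5 = 3138578427935; next = 3138578427934

3138578427934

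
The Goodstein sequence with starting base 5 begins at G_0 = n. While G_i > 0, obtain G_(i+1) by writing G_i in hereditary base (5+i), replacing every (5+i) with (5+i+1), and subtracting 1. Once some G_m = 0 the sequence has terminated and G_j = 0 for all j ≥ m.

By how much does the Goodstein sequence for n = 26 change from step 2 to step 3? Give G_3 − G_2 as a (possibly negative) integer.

[0] 26 ≡ 5^2 + 1 (base 5). Lift 6: 37. −1: 36.
[1] 36 ≡ 6^2 (base 6). Lift 7: 49. −1: 48.
[2] 48 ≡ 6·7 + 6 (base 7). Lift 8: 54. −1: 53.

5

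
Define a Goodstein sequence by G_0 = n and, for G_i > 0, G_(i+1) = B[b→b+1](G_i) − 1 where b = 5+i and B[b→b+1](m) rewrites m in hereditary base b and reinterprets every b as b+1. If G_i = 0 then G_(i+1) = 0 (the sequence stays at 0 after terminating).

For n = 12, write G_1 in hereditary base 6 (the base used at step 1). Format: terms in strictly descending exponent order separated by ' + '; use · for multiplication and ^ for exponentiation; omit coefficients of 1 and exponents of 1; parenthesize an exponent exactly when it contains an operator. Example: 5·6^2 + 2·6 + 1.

G_0 = 12. HB_5(12) = 2·5 + 2. Bump = 14. G_1 = 13.
G_1 = 13. HB_6(13) = 2·6 + 1. Bump = 15. G_2 = 14.

2·6 + 1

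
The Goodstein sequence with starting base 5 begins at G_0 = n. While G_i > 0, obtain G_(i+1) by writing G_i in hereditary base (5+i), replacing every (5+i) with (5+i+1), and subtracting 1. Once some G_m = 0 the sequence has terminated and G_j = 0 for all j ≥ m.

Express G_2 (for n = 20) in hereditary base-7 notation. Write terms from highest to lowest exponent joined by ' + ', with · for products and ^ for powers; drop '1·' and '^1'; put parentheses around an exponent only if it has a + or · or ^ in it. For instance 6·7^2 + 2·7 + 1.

3·7 + 4

i=0: 20 = 4·5 (b=5); 5→6: 4·6 = 24; 24−1 = 23
i=1: 23 = 3·6 + 5 (b=6); 6→7: 3·7 + 5 = 26; 26−1 = 25
i=2: 25 = 3·7 + 4 (b=7); 7→8: 3·8 + 4 = 28; 28−1 = 27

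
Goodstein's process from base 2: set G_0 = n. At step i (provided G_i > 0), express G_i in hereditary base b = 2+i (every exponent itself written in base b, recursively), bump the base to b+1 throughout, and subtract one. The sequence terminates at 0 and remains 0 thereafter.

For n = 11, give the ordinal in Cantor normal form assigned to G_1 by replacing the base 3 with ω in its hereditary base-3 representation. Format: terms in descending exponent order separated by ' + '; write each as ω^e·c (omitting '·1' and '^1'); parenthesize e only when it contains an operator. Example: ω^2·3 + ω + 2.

step 0: 11 = 2^(2 + 1) + 2 + 1; sub 3 for 2: 3^(3 + 1) + 3 + 1; = 85; G_1 = 85−1 = 84
step 1: 84 = 3^(3 + 1) + 3; sub 4 for 3: 4^(4 + 1) + 4; = 1028; G_2 = 1028−1 = 1027

ω^(ω + 1) + ω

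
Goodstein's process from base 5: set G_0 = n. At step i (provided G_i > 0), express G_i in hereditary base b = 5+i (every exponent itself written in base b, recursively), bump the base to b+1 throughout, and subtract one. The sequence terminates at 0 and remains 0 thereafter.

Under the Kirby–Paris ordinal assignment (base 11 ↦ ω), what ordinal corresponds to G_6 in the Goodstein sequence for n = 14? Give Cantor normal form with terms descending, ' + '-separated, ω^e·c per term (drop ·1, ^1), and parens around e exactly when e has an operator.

[0] 14 ≡ 2·5 + 4 (base 5). Lift 6: 16. −1: 15.
[1] 15 ≡ 2·6 + 3 (base 6). Lift 7: 17. −1: 16.
[2] 16 ≡ 2·7 + 2 (base 7). Lift 8: 18. −1: 17.
[3] 17 ≡ 2·8 + 1 (base 8). Lift 9: 19. −1: 18.
[4] 18 ≡ 2·9 (base 9). Lift 10: 20. −1: 19.
[5] 19 ≡ 10 + 9 (base 10). Lift 11: 20. −1: 19.

ω + 8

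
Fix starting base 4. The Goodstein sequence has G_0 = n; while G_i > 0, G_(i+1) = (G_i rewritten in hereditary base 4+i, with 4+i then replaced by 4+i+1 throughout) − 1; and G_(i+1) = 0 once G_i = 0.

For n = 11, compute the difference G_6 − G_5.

(0) 11|_4 = 2·4 + 3 ↦ 2·5 + 3|_5 = 13 ⇒ 12
(1) 12|_5 = 2·5 + 2 ↦ 2·6 + 2|_6 = 14 ⇒ 13
(2) 13|_6 = 2·6 + 1 ↦ 2·7 + 1|_7 = 15 ⇒ 14
(3) 14|_7 = 2·7 ↦ 2·8|_8 = 16 ⇒ 15
(4) 15|_8 = 8 + 7 ↦ 9 + 7|_9 = 16 ⇒ 15
(5) 15|_9 = 9 + 6 ↦ 10 + 6|_10 = 16 ⇒ 15

0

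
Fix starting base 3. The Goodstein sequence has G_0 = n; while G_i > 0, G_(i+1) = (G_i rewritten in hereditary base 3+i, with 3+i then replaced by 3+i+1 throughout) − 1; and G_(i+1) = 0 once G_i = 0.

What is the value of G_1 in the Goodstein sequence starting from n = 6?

7

G_0 = 6. HB_3(6) = 2·3. Bump = 8. G_1 = 7.
G_1 = 7. HB_4(7) = 4 + 3. Bump = 8. G_2 = 7.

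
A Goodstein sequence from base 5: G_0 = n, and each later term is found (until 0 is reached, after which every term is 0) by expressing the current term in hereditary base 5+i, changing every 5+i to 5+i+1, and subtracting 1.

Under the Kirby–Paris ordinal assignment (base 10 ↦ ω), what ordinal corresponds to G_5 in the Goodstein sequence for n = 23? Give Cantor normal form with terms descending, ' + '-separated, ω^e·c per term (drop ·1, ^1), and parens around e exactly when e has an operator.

ω·3 + 7

base 5: 23 = 4·5 + 3; at 6: 4·6 + 3 = 27; next = 26
base 6: 26 = 4·6 + 2; at 7: 4·7 + 2 = 30; next = 29
base 7: 29 = 4·7 + 1; at 8: 4·8 + 1 = 33; next = 32
base 8: 32 = 4·8; at 9: 4·9 = 36; next = 35
base 9: 35 = 3·9 + 8; at 10: 3·10 + 8 = 38; next = 37
base 10: 37 = 3·10 + 7; at 11: 3·11 + 7 = 40; next = 39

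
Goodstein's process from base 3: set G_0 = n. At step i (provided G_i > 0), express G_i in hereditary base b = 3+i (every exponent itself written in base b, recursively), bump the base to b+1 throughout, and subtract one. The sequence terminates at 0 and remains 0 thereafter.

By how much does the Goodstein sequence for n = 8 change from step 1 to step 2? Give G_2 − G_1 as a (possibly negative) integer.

1

8 —HB3→ 2·3 + 2 —bump→ 2·4 + 2 = 10 —(−1)→ 9
9 —HB4→ 2·4 + 1 —bump→ 2·5 + 1 = 11 —(−1)→ 10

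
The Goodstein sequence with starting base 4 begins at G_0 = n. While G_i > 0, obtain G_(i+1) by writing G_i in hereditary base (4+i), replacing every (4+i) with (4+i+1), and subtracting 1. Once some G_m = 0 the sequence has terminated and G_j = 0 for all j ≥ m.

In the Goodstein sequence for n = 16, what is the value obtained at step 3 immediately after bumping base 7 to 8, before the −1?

G_0=16  [base 4] 4^2  →[4↦5]→  5^2 = 25  −1 ⇒ G_1=24
G_1=24  [base 5] 4·5 + 4  →[5↦6]→  4·6 + 4 = 28  −1 ⇒ G_2=27
G_2=27  [base 6] 4·6 + 3  →[6↦7]→  4·7 + 3 = 31  −1 ⇒ G_3=30
G_3=30  [base 7] 4·7 + 2  →[7↦8]→  4·8 + 2 = 34  −1 ⇒ G_4=33

34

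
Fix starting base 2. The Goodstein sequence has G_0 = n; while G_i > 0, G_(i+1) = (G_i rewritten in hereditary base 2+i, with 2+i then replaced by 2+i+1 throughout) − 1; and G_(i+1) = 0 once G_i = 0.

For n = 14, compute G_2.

1281

[0] 14 ≡ 2^(2 + 1) + 2^2 + 2 (base 2). Lift 3: 111. −1: 110.
[1] 110 ≡ 3^(3 + 1) + 3^3 + 2 (base 3). Lift 4: 1282. −1: 1281.
[2] 1281 ≡ 4^(4 + 1) + 4^4 + 1 (base 4). Lift 5: 18751. −1: 18750.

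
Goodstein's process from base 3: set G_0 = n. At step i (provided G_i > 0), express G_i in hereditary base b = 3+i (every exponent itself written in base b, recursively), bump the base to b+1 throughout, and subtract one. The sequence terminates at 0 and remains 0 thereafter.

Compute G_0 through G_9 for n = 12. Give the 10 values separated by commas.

base 3: 12 = 3^2 + 3; at 4: 4^2 + 4 = 20; next = 19
base 4: 19 = 4^2 + 3; at 5: 5^2 + 3 = 28; next = 27
base 5: 27 = 5^2 + 2; at 6: 6^2 + 2 = 38; next = 37
base 6: 37 = 6^2 + 1; at 7: 7^2 + 1 = 50; next = 49
base 7: 49 = 7^2; at 8: 8^2 = 64; next = 63
base 8: 63 = 7·8 + 7; at 9: 7·9 + 7 = 70; next = 69
base 9: 69 = 7·9 + 6; at 10: 7·10 + 6 = 76; next = 75
base 10: 75 = 7·10 + 5; at 11: 7·11 + 5 = 82; next = 81
base 11: 81 = 7·11 + 4; at 12: 7·12 + 4 = 88; next = 87

12, 19, 27, 37, 49, 63, 69, 75, 81, 87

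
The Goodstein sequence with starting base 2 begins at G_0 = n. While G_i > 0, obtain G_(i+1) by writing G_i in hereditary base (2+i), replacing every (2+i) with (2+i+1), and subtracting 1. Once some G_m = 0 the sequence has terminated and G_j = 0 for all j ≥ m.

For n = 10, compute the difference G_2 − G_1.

942

G_0 = 10. HB_2(10) = 2^(2 + 1) + 2. Bump = 84. G_1 = 83.
G_1 = 83. HB_3(83) = 3^(3 + 1) + 2. Bump = 1026. G_2 = 1025.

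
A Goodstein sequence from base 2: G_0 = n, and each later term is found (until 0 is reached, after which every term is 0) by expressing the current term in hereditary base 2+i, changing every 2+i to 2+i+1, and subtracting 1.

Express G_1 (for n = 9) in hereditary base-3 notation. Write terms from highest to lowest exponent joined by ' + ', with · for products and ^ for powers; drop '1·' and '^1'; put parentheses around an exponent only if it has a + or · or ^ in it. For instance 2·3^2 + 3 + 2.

3^(3 + 1)

i=0: 9 = 2^(2 + 1) + 1 (b=2); 2→3: 3^(3 + 1) + 1 = 82; 82−1 = 81
i=1: 81 = 3^(3 + 1) (b=3); 3→4: 4^(4 + 1) = 1024; 1024−1 = 1023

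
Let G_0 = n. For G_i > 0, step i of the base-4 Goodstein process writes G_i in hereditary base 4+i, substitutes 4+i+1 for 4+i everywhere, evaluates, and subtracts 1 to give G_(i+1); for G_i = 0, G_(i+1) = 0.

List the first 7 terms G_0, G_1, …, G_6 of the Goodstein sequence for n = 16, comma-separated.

16, 24, 27, 30, 33, 36, 39

(0) 16|_4 = 4^2 ↦ 5^2|_5 = 25 ⇒ 24
(1) 24|_5 = 4·5 + 4 ↦ 4·6 + 4|_6 = 28 ⇒ 27
(2) 27|_6 = 4·6 + 3 ↦ 4·7 + 3|_7 = 31 ⇒ 30
(3) 30|_7 = 4·7 + 2 ↦ 4·8 + 2|_8 = 34 ⇒ 33
(4) 33|_8 = 4·8 + 1 ↦ 4·9 + 1|_9 = 37 ⇒ 36
(5) 36|_9 = 4·9 ↦ 4·10|_10 = 40 ⇒ 39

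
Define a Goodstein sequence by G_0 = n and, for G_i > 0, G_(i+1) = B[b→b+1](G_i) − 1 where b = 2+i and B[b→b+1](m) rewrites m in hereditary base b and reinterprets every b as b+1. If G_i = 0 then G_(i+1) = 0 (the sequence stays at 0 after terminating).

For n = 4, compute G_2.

[0] 4 ≡ 2^2 (base 2). Lift 3: 27. −1: 26.
[1] 26 ≡ 2·3^2 + 2·3 + 2 (base 3). Lift 4: 42. −1: 41.

41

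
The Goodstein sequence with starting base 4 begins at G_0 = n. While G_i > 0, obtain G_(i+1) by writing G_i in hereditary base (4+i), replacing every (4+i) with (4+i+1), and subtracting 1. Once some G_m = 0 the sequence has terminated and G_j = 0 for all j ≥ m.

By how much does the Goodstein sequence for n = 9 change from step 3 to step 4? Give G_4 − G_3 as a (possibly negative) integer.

0

G_0 = 9. HB_4(9) = 2·4 + 1. Bump = 11. G_1 = 10.
G_1 = 10. HB_5(10) = 2·5. Bump = 12. G_2 = 11.
G_2 = 11. HB_6(11) = 6 + 5. Bump = 12. G_3 = 11.
G_3 = 11. HB_7(11) = 7 + 4. Bump = 12. G_4 = 11.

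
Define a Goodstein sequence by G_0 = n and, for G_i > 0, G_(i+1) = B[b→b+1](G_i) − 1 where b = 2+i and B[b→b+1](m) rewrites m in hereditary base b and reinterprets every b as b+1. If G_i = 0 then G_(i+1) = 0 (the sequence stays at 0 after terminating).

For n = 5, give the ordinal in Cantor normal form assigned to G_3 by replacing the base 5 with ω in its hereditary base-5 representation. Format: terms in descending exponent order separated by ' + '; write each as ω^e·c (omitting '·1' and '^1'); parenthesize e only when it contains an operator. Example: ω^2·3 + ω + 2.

ω^3·3 + ω^2·3 + ω·3 + 2

G_0=5  [base 2] 2^2 + 1  →[2↦3]→  3^3 + 1 = 28  −1 ⇒ G_1=27
G_1=27  [base 3] 3^3  →[3↦4]→  4^4 = 256  −1 ⇒ G_2=255
G_2=255  [base 4] 3·4^3 + 3·4^2 + 3·4 + 3  →[4↦5]→  3·5^3 + 3·5^2 + 3·5 + 3 = 468  −1 ⇒ G_3=467
G_3=467  [base 5] 3·5^3 + 3·5^2 + 3·5 + 2  →[5↦6]→  3·6^3 + 3·6^2 + 3·6 + 2 = 776  −1 ⇒ G_4=775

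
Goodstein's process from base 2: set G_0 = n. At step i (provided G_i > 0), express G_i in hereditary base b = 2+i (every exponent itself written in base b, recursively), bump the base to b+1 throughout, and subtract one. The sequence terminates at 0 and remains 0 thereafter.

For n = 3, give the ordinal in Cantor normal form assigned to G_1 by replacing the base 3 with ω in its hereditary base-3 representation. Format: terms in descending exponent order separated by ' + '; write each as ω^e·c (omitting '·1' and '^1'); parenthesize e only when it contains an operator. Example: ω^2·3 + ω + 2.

ω

step 0: 3 = 2 + 1; sub 3 for 2: 3 + 1; = 4; G_1 = 4−1 = 3
step 1: 3 = 3; sub 4 for 3: 4; = 4; G_2 = 4−1 = 3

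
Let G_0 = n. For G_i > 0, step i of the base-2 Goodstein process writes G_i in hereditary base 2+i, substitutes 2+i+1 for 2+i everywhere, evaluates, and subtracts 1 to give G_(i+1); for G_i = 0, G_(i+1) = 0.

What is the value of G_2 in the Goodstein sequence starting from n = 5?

5 —HB2→ 2^2 + 1 —bump→ 3^3 + 1 = 28 —(−1)→ 27
27 —HB3→ 3^3 —bump→ 4^4 = 256 —(−1)→ 255

255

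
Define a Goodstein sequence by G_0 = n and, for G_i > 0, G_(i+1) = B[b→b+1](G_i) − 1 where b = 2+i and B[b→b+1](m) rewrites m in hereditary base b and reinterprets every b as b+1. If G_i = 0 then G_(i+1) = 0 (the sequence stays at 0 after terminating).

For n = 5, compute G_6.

1751

step 0: 5 = 2^2 + 1; sub 3 for 2: 3^3 + 1; = 28; G_1 = 28−1 = 27
step 1: 27 = 3^3; sub 4 for 3: 4^4; = 256; G_2 = 256−1 = 255
step 2: 255 = 3·4^3 + 3·4^2 + 3·4 + 3; sub 5 for 4: 3·5^3 + 3·5^2 + 3·5 + 3; = 468; G_3 = 468−1 = 467
step 3: 467 = 3·5^3 + 3·5^2 + 3·5 + 2; sub 6 for 5: 3·6^3 + 3·6^2 + 3·6 + 2; = 776; G_4 = 776−1 = 775
step 4: 775 = 3·6^3 + 3·6^2 + 3·6 + 1; sub 7 for 6: 3·7^3 + 3·7^2 + 3·7 + 1; = 1198; G_5 = 1198−1 = 1197
step 5: 1197 = 3·7^3 + 3·7^2 + 3·7; sub 8 for 7: 3·8^3 + 3·8^2 + 3·8; = 1752; G_6 = 1752−1 = 1751
step 6: 1751 = 3·8^3 + 3·8^2 + 2·8 + 7; sub 9 for 8: 3·9^3 + 3·9^2 + 2·9 + 7; = 2455; G_7 = 2455−1 = 2454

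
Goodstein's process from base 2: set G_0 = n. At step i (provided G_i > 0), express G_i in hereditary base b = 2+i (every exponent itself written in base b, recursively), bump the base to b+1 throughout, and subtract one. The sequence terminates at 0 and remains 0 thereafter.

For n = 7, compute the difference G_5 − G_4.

i=0: 7 = 2^2 + 2 + 1 (b=2); 2→3: 3^3 + 3 + 1 = 31; 31−1 = 30
i=1: 30 = 3^3 + 3 (b=3); 3→4: 4^4 + 4 = 260; 260−1 = 259
i=2: 259 = 4^4 + 3 (b=4); 4→5: 5^5 + 3 = 3128; 3128−1 = 3127
i=3: 3127 = 5^5 + 2 (b=5); 5→6: 6^6 + 2 = 46658; 46658−1 = 46657
i=4: 46657 = 6^6 + 1 (b=6); 6→7: 7^7 + 1 = 823544; 823544−1 = 823543

776886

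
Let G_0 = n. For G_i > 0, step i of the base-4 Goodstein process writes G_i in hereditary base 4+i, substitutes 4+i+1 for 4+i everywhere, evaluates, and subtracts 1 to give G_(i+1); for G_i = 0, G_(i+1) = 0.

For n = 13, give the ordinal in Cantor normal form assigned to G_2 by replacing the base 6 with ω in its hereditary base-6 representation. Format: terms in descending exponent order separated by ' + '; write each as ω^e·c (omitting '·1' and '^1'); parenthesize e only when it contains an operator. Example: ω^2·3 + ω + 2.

13 —HB4→ 3·4 + 1 —bump→ 3·5 + 1 = 16 —(−1)→ 15
15 —HB5→ 3·5 —bump→ 3·6 = 18 —(−1)→ 17

ω·2 + 5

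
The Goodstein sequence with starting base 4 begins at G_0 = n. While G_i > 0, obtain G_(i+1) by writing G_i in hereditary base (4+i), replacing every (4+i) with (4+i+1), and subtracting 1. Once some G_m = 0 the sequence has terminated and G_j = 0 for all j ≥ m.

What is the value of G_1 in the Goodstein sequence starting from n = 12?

14

i=0: 12 = 3·4 (b=4); 4→5: 3·5 = 15; 15−1 = 14
i=1: 14 = 2·5 + 4 (b=5); 5→6: 2·6 + 4 = 16; 16−1 = 15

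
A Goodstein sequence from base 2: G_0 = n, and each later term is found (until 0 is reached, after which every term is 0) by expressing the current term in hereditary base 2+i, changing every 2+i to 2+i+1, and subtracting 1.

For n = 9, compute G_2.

9 —HB2→ 2^(2 + 1) + 1 —bump→ 3^(3 + 1) + 1 = 82 —(−1)→ 81
81 —HB3→ 3^(3 + 1) —bump→ 4^(4 + 1) = 1024 —(−1)→ 1023
1023 —HB4→ 3·4^4 + 3·4^3 + 3·4^2 + 3·4 + 3 —bump→ 3·5^5 + 3·5^3 + 3·5^2 + 3·5 + 3 = 9843 —(−1)→ 9842

1023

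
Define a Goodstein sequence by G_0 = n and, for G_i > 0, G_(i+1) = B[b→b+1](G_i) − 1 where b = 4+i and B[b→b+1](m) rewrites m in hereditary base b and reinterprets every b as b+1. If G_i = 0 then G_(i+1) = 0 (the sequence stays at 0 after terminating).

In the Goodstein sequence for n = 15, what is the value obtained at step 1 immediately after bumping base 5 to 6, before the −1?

G_0=15  [base 4] 3·4 + 3  →[4↦5]→  3·5 + 3 = 18  −1 ⇒ G_1=17
G_1=17  [base 5] 3·5 + 2  →[5↦6]→  3·6 + 2 = 20  −1 ⇒ G_2=19

20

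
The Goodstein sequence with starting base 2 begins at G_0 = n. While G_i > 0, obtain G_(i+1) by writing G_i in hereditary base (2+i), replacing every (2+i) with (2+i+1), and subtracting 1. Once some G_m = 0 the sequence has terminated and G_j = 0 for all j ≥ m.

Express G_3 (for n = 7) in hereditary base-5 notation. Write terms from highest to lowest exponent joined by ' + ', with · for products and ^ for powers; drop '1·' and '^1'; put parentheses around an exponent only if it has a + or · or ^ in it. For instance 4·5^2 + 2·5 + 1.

5^5 + 2

7 —HB2→ 2^2 + 2 + 1 —bump→ 3^3 + 3 + 1 = 31 —(−1)→ 30
30 —HB3→ 3^3 + 3 —bump→ 4^4 + 4 = 260 —(−1)→ 259
259 —HB4→ 4^4 + 3 —bump→ 5^5 + 3 = 3128 —(−1)→ 3127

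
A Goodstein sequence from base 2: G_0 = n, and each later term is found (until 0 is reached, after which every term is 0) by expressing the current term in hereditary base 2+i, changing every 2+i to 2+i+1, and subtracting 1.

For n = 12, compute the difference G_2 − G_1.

958

G_0 = 12. HB_2(12) = 2^(2 + 1) + 2^2. Bump = 108. G_1 = 107.
G_1 = 107. HB_3(107) = 3^(3 + 1) + 2·3^2 + 2·3 + 2. Bump = 1066. G_2 = 1065.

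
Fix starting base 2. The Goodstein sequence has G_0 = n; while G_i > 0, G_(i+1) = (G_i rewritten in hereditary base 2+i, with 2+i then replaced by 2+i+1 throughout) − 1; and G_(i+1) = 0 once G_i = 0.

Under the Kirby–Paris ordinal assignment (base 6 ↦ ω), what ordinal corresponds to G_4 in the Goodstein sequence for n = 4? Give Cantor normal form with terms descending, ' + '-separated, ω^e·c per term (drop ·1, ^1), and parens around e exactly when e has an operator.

ω^2·2 + ω + 5

4 —HB2→ 2^2 —bump→ 3^3 = 27 —(−1)→ 26
26 —HB3→ 2·3^2 + 2·3 + 2 —bump→ 2·4^2 + 2·4 + 2 = 42 —(−1)→ 41
41 —HB4→ 2·4^2 + 2·4 + 1 —bump→ 2·5^2 + 2·5 + 1 = 61 —(−1)→ 60
60 —HB5→ 2·5^2 + 2·5 —bump→ 2·6^2 + 2·6 = 84 —(−1)→ 83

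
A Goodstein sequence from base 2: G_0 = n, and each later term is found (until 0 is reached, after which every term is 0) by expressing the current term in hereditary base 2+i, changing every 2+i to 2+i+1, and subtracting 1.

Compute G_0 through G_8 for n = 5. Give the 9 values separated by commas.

5, 27, 255, 467, 775, 1197, 1751, 2454, 3325

G_0 = 5. HB_2(5) = 2^2 + 1. Bump = 28. G_1 = 27.
G_1 = 27. HB_3(27) = 3^3. Bump = 256. G_2 = 255.
G_2 = 255. HB_4(255) = 3·4^3 + 3·4^2 + 3·4 + 3. Bump = 468. G_3 = 467.
G_3 = 467. HB_5(467) = 3·5^3 + 3·5^2 + 3·5 + 2. Bump = 776. G_4 = 775.
G_4 = 775. HB_6(775) = 3·6^3 + 3·6^2 + 3·6 + 1. Bump = 1198. G_5 = 1197.
G_5 = 1197. HB_7(1197) = 3·7^3 + 3·7^2 + 3·7. Bump = 1752. G_6 = 1751.
G_6 = 1751. HB_8(1751) = 3·8^3 + 3·8^2 + 2·8 + 7. Bump = 2455. G_7 = 2454.
G_7 = 2454. HB_9(2454) = 3·9^3 + 3·9^2 + 2·9 + 6. Bump = 3326. G_8 = 3325.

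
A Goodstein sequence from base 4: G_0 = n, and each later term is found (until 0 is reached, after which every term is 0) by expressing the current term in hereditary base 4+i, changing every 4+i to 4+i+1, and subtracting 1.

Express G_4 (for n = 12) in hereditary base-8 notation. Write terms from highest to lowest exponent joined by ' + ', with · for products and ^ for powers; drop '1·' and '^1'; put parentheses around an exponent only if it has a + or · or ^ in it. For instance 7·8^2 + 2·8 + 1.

[0] 12 ≡ 3·4 (base 4). Lift 5: 15. −1: 14.
[1] 14 ≡ 2·5 + 4 (base 5). Lift 6: 16. −1: 15.
[2] 15 ≡ 2·6 + 3 (base 6). Lift 7: 17. −1: 16.
[3] 16 ≡ 2·7 + 2 (base 7). Lift 8: 18. −1: 17.
[4] 17 ≡ 2·8 + 1 (base 8). Lift 9: 19. −1: 18.

2·8 + 1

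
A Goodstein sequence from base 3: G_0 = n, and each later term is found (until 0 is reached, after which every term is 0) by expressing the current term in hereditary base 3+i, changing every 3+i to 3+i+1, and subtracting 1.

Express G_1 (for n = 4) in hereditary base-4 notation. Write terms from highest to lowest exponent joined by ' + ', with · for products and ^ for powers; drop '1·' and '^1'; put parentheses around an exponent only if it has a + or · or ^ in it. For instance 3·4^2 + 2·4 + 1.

base 3: 4 = 3 + 1; at 4: 4 + 1 = 5; next = 4
base 4: 4 = 4; at 5: 5 = 5; next = 4

4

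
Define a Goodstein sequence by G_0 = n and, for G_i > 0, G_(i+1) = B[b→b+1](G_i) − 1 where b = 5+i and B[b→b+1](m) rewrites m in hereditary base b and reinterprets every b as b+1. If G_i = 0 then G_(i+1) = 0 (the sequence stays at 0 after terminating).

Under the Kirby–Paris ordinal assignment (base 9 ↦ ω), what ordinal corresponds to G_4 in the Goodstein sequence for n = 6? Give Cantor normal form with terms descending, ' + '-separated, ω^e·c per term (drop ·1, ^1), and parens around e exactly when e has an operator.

4

[0] 6 ≡ 5 + 1 (base 5). Lift 6: 7. −1: 6.
[1] 6 ≡ 6 (base 6). Lift 7: 7. −1: 6.
[2] 6 ≡ 6 (base 7). Lift 8: 6. −1: 5.
[3] 5 ≡ 5 (base 8). Lift 9: 5. −1: 4.
[4] 4 ≡ 4 (base 9). Lift 10: 4. −1: 3.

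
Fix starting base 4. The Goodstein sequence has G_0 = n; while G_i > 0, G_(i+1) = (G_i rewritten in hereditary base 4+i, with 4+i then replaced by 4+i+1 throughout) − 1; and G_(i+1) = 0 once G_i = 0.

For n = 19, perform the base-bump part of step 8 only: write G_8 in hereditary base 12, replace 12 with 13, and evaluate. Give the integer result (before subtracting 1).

G_0 = 19. HB_4(19) = 4^2 + 3. Bump = 28. G_1 = 27.
G_1 = 27. HB_5(27) = 5^2 + 2. Bump = 38. G_2 = 37.
G_2 = 37. HB_6(37) = 6^2 + 1. Bump = 50. G_3 = 49.
G_3 = 49. HB_7(49) = 7^2. Bump = 64. G_4 = 63.
G_4 = 63. HB_8(63) = 7·8 + 7. Bump = 70. G_5 = 69.
G_5 = 69. HB_9(69) = 7·9 + 6. Bump = 76. G_6 = 75.
G_6 = 75. HB_10(75) = 7·10 + 5. Bump = 82. G_7 = 81.
G_7 = 81. HB_11(81) = 7·11 + 4. Bump = 88. G_8 = 87.

94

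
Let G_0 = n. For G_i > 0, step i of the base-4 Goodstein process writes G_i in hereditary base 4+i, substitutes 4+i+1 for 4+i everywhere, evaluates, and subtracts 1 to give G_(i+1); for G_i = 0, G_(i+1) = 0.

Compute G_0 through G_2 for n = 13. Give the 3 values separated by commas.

13 —HB4→ 3·4 + 1 —bump→ 3·5 + 1 = 16 —(−1)→ 15
15 —HB5→ 3·5 —bump→ 3·6 = 18 —(−1)→ 17

13, 15, 17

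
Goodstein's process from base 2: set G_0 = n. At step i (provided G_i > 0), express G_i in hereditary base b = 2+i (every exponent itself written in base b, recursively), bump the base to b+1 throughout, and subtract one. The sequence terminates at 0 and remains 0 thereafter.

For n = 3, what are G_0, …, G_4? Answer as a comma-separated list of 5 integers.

i=0: 3 = 2 + 1 (b=2); 2→3: 3 + 1 = 4; 4−1 = 3
i=1: 3 = 3 (b=3); 3→4: 4 = 4; 4−1 = 3
i=2: 3 = 3 (b=4); 4→5: 3 = 3; 3−1 = 2
i=3: 2 = 2 (b=5); 5→6: 2 = 2; 2−1 = 1

3, 3, 3, 2, 1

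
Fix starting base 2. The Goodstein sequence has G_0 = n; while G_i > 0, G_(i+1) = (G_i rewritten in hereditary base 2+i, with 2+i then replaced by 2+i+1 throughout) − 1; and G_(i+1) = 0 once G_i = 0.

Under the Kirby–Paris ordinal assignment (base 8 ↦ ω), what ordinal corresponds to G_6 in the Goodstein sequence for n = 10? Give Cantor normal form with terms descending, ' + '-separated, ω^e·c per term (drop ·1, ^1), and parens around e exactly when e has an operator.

ω^ω·5 + ω^5·5 + ω^4·5 + ω^3·5 + ω^2·5 + ω·5 + 3

[0] 10 ≡ 2^(2 + 1) + 2 (base 2). Lift 3: 84. −1: 83.
[1] 83 ≡ 3^(3 + 1) + 2 (base 3). Lift 4: 1026. −1: 1025.
[2] 1025 ≡ 4^(4 + 1) + 1 (base 4). Lift 5: 15626. −1: 15625.
[3] 15625 ≡ 5^(5 + 1) (base 5). Lift 6: 279936. −1: 279935.
[4] 279935 ≡ 5·6^6 + 5·6^5 + 5·6^4 + 5·6^3 + 5·6^2 + 5·6 + 5 (base 6). Lift 7: 4215755. −1: 4215754.
[5] 4215754 ≡ 5·7^7 + 5·7^5 + 5·7^4 + 5·7^3 + 5·7^2 + 5·7 + 4 (base 7). Lift 8: 84073324. −1: 84073323.
[6] 84073323 ≡ 5·8^8 + 5·8^5 + 5·8^4 + 5·8^3 + 5·8^2 + 5·8 + 3 (base 8). Lift 9: 1937434593. −1: 1937434592.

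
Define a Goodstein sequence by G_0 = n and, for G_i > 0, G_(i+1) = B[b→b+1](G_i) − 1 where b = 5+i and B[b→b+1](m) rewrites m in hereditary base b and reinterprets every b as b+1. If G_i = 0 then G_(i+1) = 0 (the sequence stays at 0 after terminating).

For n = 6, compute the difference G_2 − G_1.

base 5: 6 = 5 + 1; at 6: 6 + 1 = 7; next = 6
base 6: 6 = 6; at 7: 7 = 7; next = 6

0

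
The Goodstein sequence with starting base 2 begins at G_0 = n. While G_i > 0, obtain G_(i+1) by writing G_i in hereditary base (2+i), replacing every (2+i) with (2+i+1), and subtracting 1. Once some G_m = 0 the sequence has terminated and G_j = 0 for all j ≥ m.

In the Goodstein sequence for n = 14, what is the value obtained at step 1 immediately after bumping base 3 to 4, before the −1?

G_0 = 14. HB_2(14) = 2^(2 + 1) + 2^2 + 2. Bump = 111. G_1 = 110.
G_1 = 110. HB_3(110) = 3^(3 + 1) + 3^3 + 2. Bump = 1282. G_2 = 1281.

1282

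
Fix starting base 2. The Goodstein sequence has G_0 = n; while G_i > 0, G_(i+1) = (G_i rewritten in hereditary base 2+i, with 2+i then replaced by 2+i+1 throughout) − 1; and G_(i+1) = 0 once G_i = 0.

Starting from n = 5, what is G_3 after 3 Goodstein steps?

467

base 2: 5 = 2^2 + 1; at 3: 3^3 + 1 = 28; next = 27
base 3: 27 = 3^3; at 4: 4^4 = 256; next = 255
base 4: 255 = 3·4^3 + 3·4^2 + 3·4 + 3; at 5: 3·5^3 + 3·5^2 + 3·5 + 3 = 468; next = 467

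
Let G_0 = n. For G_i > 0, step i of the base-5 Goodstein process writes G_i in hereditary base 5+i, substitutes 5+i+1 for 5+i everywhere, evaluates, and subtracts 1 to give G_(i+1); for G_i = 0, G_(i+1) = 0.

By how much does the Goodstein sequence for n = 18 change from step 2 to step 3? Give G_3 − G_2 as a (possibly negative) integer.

2

base 5: 18 = 3·5 + 3; at 6: 3·6 + 3 = 21; next = 20
base 6: 20 = 3·6 + 2; at 7: 3·7 + 2 = 23; next = 22
base 7: 22 = 3·7 + 1; at 8: 3·8 + 1 = 25; next = 24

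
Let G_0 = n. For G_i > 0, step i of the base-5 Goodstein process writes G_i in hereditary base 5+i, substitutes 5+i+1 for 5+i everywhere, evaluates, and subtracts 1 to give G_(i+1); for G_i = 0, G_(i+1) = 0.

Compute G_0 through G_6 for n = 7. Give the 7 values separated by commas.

i=0: 7 = 5 + 2 (b=5); 5→6: 6 + 2 = 8; 8−1 = 7
i=1: 7 = 6 + 1 (b=6); 6→7: 7 + 1 = 8; 8−1 = 7
i=2: 7 = 7 (b=7); 7→8: 8 = 8; 8−1 = 7
i=3: 7 = 7 (b=8); 8→9: 7 = 7; 7−1 = 6
i=4: 6 = 6 (b=9); 9→10: 6 = 6; 6−1 = 5
i=5: 5 = 5 (b=10); 10→11: 5 = 5; 5−1 = 4

7, 7, 7, 7, 6, 5, 4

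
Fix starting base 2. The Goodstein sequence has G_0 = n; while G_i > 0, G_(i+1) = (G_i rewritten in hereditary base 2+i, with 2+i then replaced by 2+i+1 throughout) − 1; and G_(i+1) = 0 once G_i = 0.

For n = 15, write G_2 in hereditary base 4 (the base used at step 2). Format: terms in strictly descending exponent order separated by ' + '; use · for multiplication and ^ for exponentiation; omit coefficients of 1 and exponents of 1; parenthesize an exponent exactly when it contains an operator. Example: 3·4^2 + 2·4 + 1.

step 0: 15 = 2^(2 + 1) + 2^2 + 2 + 1; sub 3 for 2: 3^(3 + 1) + 3^3 + 3 + 1; = 112; G_1 = 112−1 = 111
step 1: 111 = 3^(3 + 1) + 3^3 + 3; sub 4 for 3: 4^(4 + 1) + 4^4 + 4; = 1284; G_2 = 1284−1 = 1283

4^(4 + 1) + 4^4 + 3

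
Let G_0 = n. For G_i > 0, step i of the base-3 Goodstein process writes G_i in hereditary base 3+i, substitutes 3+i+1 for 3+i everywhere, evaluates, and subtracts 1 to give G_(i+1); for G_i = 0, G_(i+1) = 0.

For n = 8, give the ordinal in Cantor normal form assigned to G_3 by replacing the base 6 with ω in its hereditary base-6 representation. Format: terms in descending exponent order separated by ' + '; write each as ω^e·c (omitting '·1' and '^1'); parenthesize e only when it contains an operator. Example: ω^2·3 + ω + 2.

base 3: 8 = 2·3 + 2; at 4: 2·4 + 2 = 10; next = 9
base 4: 9 = 2·4 + 1; at 5: 2·5 + 1 = 11; next = 10
base 5: 10 = 2·5; at 6: 2·6 = 12; next = 11
base 6: 11 = 6 + 5; at 7: 7 + 5 = 12; next = 11

ω + 5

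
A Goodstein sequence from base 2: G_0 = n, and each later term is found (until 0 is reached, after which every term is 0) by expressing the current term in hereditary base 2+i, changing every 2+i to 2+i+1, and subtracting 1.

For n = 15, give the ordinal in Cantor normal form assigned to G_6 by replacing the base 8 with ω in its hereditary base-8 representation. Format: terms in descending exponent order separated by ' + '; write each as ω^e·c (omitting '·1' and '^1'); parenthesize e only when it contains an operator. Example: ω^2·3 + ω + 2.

ω^(ω + 1) + ω^7·7 + ω^6·7 + ω^5·7 + ω^4·7 + ω^3·7 + ω^2·7 + ω·7 + 7

i=0: 15 = 2^(2 + 1) + 2^2 + 2 + 1 (b=2); 2→3: 3^(3 + 1) + 3^3 + 3 + 1 = 112; 112−1 = 111
i=1: 111 = 3^(3 + 1) + 3^3 + 3 (b=3); 3→4: 4^(4 + 1) + 4^4 + 4 = 1284; 1284−1 = 1283
i=2: 1283 = 4^(4 + 1) + 4^4 + 3 (b=4); 4→5: 5^(5 + 1) + 5^5 + 3 = 18753; 18753−1 = 18752
i=3: 18752 = 5^(5 + 1) + 5^5 + 2 (b=5); 5→6: 6^(6 + 1) + 6^6 + 2 = 326594; 326594−1 = 326593
i=4: 326593 = 6^(6 + 1) + 6^6 + 1 (b=6); 6→7: 7^(7 + 1) + 7^7 + 1 = 6588345; 6588345−1 = 6588344
i=5: 6588344 = 7^(7 + 1) + 7^7 (b=7); 7→8: 8^(8 + 1) + 8^8 = 150994944; 150994944−1 = 150994943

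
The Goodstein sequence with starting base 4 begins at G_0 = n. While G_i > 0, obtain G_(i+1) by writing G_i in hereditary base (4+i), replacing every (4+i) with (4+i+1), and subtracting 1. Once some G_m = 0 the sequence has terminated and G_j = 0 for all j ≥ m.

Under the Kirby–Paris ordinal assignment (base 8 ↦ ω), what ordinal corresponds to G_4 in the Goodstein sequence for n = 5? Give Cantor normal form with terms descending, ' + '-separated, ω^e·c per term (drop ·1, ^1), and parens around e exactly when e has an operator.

3

G_0=5  [base 4] 4 + 1  →[4↦5]→  5 + 1 = 6  −1 ⇒ G_1=5
G_1=5  [base 5] 5  →[5↦6]→  6 = 6  −1 ⇒ G_2=5
G_2=5  [base 6] 5  →[6↦7]→  5 = 5  −1 ⇒ G_3=4
G_3=4  [base 7] 4  →[7↦8]→  4 = 4  −1 ⇒ G_4=3
G_4=3  [base 8] 3  →[8↦9]→  3 = 3  −1 ⇒ G_5=2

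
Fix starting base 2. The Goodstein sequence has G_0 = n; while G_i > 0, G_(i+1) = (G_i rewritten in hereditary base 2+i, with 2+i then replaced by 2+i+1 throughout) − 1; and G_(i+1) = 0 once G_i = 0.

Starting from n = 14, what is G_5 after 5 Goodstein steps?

i=0: 14 = 2^(2 + 1) + 2^2 + 2 (b=2); 2→3: 3^(3 + 1) + 3^3 + 3 = 111; 111−1 = 110
i=1: 110 = 3^(3 + 1) + 3^3 + 2 (b=3); 3→4: 4^(4 + 1) + 4^4 + 2 = 1282; 1282−1 = 1281
i=2: 1281 = 4^(4 + 1) + 4^4 + 1 (b=4); 4→5: 5^(5 + 1) + 5^5 + 1 = 18751; 18751−1 = 18750
i=3: 18750 = 5^(5 + 1) + 5^5 (b=5); 5→6: 6^(6 + 1) + 6^6 = 326592; 326592−1 = 326591
i=4: 326591 = 6^(6 + 1) + 5·6^5 + 5·6^4 + 5·6^3 + 5·6^2 + 5·6 + 5 (b=6); 6→7: 7^(7 + 1) + 5·7^5 + 5·7^4 + 5·7^3 + 5·7^2 + 5·7 + 5 = 5862841; 5862841−1 = 5862840
i=5: 5862840 = 7^(7 + 1) + 5·7^5 + 5·7^4 + 5·7^3 + 5·7^2 + 5·7 + 4 (b=7); 7→8: 8^(8 + 1) + 5·8^5 + 5·8^4 + 5·8^3 + 5·8^2 + 5·8 + 4 = 134404972; 134404972−1 = 134404971

5862840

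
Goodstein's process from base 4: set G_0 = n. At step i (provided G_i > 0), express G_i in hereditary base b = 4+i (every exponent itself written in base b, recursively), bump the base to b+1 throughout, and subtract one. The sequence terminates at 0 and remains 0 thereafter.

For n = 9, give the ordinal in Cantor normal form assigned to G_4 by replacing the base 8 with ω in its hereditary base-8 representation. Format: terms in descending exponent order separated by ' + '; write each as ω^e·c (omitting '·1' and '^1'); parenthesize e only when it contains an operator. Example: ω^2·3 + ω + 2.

ω + 3

(0) 9|_4 = 2·4 + 1 ↦ 2·5 + 1|_5 = 11 ⇒ 10
(1) 10|_5 = 2·5 ↦ 2·6|_6 = 12 ⇒ 11
(2) 11|_6 = 6 + 5 ↦ 7 + 5|_7 = 12 ⇒ 11
(3) 11|_7 = 7 + 4 ↦ 8 + 4|_8 = 12 ⇒ 11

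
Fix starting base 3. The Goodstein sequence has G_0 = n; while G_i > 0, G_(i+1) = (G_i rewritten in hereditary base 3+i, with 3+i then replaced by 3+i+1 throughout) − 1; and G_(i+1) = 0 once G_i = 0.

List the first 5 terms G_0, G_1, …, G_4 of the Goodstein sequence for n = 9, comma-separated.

G_0=9  [base 3] 3^2  →[3↦4]→  4^2 = 16  −1 ⇒ G_1=15
G_1=15  [base 4] 3·4 + 3  →[4↦5]→  3·5 + 3 = 18  −1 ⇒ G_2=17
G_2=17  [base 5] 3·5 + 2  →[5↦6]→  3·6 + 2 = 20  −1 ⇒ G_3=19
G_3=19  [base 6] 3·6 + 1  →[6↦7]→  3·7 + 1 = 22  −1 ⇒ G_4=21

9, 15, 17, 19, 21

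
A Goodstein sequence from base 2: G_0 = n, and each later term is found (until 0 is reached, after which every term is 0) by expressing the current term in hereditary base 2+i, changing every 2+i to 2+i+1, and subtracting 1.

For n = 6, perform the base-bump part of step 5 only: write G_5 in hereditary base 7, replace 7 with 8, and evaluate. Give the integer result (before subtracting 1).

187244

G_0 = 6. HB_2(6) = 2^2 + 2. Bump = 30. G_1 = 29.
G_1 = 29. HB_3(29) = 3^3 + 2. Bump = 258. G_2 = 257.
G_2 = 257. HB_4(257) = 4^4 + 1. Bump = 3126. G_3 = 3125.
G_3 = 3125. HB_5(3125) = 5^5. Bump = 46656. G_4 = 46655.
G_4 = 46655. HB_6(46655) = 5·6^5 + 5·6^4 + 5·6^3 + 5·6^2 + 5·6 + 5. Bump = 98040. G_5 = 98039.
G_5 = 98039. HB_7(98039) = 5·7^5 + 5·7^4 + 5·7^3 + 5·7^2 + 5·7 + 4. Bump = 187244. G_6 = 187243.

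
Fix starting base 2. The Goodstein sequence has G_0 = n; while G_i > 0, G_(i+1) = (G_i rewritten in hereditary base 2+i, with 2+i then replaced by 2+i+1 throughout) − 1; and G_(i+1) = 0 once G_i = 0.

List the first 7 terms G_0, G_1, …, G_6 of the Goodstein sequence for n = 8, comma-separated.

8, 80, 553, 6310, 93395, 1647195, 33554571

G_0=8  [base 2] 2^(2 + 1)  →[2↦3]→  3^(3 + 1) = 81  −1 ⇒ G_1=80
G_1=80  [base 3] 2·3^3 + 2·3^2 + 2·3 + 2  →[3↦4]→  2·4^4 + 2·4^2 + 2·4 + 2 = 554  −1 ⇒ G_2=553
G_2=553  [base 4] 2·4^4 + 2·4^2 + 2·4 + 1  →[4↦5]→  2·5^5 + 2·5^2 + 2·5 + 1 = 6311  −1 ⇒ G_3=6310
G_3=6310  [base 5] 2·5^5 + 2·5^2 + 2·5  →[5↦6]→  2·6^6 + 2·6^2 + 2·6 = 93396  −1 ⇒ G_4=93395
G_4=93395  [base 6] 2·6^6 + 2·6^2 + 6 + 5  →[6↦7]→  2·7^7 + 2·7^2 + 7 + 5 = 1647196  −1 ⇒ G_5=1647195
G_5=1647195  [base 7] 2·7^7 + 2·7^2 + 7 + 4  →[7↦8]→  2·8^8 + 2·8^2 + 8 + 4 = 33554572  −1 ⇒ G_6=33554571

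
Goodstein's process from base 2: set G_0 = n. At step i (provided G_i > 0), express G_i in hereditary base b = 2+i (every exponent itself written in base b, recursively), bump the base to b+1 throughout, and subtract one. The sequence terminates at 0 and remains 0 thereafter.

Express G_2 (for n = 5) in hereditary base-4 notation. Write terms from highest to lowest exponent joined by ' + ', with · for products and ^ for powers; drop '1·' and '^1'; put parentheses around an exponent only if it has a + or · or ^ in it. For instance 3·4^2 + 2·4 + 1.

base 2: 5 = 2^2 + 1; at 3: 3^3 + 1 = 28; next = 27
base 3: 27 = 3^3; at 4: 4^4 = 256; next = 255
base 4: 255 = 3·4^3 + 3·4^2 + 3·4 + 3; at 5: 3·5^3 + 3·5^2 + 3·5 + 3 = 468; next = 467

3·4^3 + 3·4^2 + 3·4 + 3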